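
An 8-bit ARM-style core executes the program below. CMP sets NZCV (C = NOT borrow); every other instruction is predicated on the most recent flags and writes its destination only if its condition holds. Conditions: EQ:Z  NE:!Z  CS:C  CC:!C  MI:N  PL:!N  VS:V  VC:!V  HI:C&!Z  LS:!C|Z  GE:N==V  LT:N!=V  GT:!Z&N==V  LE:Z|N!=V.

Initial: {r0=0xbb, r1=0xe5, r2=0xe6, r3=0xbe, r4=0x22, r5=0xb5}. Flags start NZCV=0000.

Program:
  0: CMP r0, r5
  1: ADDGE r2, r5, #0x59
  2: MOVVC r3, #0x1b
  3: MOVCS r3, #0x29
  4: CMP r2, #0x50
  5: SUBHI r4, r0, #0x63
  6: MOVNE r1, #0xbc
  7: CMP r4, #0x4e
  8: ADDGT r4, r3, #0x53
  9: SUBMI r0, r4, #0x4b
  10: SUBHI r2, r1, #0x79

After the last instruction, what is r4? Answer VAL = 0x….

[0] flags=0010 → (cmp)
[1] flags=0010 GE?T → r2=0x0e
[2] flags=0010 VC?T → r3=0x1b
[3] flags=0010 CS?T → r3=0x29
[4] flags=1000 → (cmp)
[5] flags=1000 HI?F → skip
[6] flags=1000 NE?T → r1=0xbc
[7] flags=1000 → (cmp)
[8] flags=1000 GT?F → skip
[9] flags=1000 MI?T → r0=0xd7
[10] flags=1000 HI?F → skip

VAL = 0x22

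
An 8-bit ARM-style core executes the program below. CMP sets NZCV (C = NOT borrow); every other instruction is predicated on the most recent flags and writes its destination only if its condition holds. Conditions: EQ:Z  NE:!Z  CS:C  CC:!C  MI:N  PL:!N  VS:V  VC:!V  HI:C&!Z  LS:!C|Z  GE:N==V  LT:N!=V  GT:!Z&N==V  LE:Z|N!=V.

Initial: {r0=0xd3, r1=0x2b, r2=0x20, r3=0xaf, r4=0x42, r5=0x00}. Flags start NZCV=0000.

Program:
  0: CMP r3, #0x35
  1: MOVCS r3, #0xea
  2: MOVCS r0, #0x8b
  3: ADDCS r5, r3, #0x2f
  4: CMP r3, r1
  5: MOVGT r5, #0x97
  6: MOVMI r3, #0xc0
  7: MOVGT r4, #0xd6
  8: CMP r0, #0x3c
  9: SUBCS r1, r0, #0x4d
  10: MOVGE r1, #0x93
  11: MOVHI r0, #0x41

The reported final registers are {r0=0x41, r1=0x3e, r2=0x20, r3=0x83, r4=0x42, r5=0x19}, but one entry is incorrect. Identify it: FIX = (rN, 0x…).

FIX = (r3, 0xc0)

0: ✓ CMP  NZCV=0011
1: ✓ MOVCS  r3←0xea
2: ✓ MOVCS  r0←0x8b
3: ✓ ADDCS  r5←0x19
4: ✓ CMP  NZCV=1010
5: · MOVGT
6: ✓ MOVMI  r3←0xc0
7: · MOVGT
8: ✓ CMP  NZCV=0011
9: ✓ SUBCS  r1←0x3e
10: · MOVGE
11: ✓ MOVHI  r0←0x41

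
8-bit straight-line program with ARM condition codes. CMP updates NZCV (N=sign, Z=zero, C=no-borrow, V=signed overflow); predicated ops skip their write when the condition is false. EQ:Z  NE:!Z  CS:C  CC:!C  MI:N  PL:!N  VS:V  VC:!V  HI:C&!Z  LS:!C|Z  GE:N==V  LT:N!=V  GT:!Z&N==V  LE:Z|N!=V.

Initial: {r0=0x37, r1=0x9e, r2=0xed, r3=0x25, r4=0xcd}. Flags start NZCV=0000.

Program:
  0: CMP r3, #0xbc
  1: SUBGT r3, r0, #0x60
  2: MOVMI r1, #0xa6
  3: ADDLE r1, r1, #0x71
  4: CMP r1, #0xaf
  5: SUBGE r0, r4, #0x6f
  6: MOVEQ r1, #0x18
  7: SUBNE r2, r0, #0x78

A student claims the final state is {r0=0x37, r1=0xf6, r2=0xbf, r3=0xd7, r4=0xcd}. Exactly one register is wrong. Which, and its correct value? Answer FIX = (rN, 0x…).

FIX = (r1, 0x9e)

0: ✓ CMP  NZCV=0000
1: ✓ SUBGT  r3←0xd7
2: · MOVMI
3: · ADDLE
4: ✓ CMP  NZCV=1000
5: · SUBGE
6: · MOVEQ
7: ✓ SUBNE  r2←0xbf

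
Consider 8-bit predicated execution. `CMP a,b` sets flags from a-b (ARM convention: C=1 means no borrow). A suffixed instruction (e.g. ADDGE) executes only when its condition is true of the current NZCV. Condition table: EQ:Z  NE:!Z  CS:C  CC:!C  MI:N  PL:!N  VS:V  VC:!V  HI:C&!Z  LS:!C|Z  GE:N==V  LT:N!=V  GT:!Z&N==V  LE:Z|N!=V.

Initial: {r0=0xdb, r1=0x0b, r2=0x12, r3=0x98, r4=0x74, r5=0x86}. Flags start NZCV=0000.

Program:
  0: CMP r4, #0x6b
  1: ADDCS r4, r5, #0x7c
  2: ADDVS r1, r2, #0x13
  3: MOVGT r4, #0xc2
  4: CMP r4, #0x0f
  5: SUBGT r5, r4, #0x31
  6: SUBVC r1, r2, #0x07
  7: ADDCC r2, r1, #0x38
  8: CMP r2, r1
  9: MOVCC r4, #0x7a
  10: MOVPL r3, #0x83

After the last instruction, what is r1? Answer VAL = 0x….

VAL = 0x0b

0: ✓ CMP  NZCV=0010
1: ✓ ADDCS  r4←0x02
2: · ADDVS
3: ✓ MOVGT  r4←0xc2
4: ✓ CMP  NZCV=1010
5: · SUBGT
6: ✓ SUBVC  r1←0x0b
7: · ADDCC
8: ✓ CMP  NZCV=0010
9: · MOVCC
10: ✓ MOVPL  r3←0x83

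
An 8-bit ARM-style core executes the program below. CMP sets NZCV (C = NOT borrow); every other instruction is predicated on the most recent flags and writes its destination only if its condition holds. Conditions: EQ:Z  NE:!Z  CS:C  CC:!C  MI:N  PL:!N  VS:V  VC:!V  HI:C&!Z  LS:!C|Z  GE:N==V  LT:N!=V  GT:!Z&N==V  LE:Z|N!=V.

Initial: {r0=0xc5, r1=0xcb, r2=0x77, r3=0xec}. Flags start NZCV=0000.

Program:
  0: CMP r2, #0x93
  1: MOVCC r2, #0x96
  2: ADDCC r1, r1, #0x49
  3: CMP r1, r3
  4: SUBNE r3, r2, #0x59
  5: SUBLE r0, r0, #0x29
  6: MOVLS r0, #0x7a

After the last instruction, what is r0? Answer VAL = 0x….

0: ✓ CMP  NZCV=1001
1: ✓ MOVCC  r2←0x96
2: ✓ ADDCC  r1←0x14
3: ✓ CMP  NZCV=0000
4: ✓ SUBNE  r3←0x3d
5: · SUBLE
6: ✓ MOVLS  r0←0x7a

VAL = 0x7a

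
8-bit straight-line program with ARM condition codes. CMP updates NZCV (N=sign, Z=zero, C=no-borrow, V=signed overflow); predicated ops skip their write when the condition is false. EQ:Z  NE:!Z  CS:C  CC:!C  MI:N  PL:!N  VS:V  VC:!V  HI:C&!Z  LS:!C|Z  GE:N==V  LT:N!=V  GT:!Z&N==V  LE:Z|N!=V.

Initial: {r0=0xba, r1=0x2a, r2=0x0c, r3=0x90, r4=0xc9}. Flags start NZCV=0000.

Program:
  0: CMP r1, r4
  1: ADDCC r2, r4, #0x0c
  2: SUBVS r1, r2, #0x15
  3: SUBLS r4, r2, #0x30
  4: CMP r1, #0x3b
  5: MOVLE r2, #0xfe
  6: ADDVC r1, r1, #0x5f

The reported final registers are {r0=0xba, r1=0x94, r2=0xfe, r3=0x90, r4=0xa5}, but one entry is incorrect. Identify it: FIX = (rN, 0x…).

FIX = (r1, 0x89)

0: ✓ CMP  NZCV=0000
1: ✓ ADDCC  r2←0xd5
2: · SUBVS
3: ✓ SUBLS  r4←0xa5
4: ✓ CMP  NZCV=1000
5: ✓ MOVLE  r2←0xfe
6: ✓ ADDVC  r1←0x89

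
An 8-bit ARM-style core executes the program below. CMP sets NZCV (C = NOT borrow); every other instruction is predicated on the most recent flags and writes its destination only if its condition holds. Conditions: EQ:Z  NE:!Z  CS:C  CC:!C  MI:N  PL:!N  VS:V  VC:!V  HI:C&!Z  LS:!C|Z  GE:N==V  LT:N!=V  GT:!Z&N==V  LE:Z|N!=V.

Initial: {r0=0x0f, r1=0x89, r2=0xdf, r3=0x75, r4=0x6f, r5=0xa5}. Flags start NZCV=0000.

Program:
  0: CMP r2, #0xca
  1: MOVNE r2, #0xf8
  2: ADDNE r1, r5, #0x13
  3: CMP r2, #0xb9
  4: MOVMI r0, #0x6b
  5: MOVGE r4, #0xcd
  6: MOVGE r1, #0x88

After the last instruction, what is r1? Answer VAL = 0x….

0: ✓ CMP  NZCV=0010
1: ✓ MOVNE  r2←0xf8
2: ✓ ADDNE  r1←0xb8
3: ✓ CMP  NZCV=0010
4: · MOVMI
5: ✓ MOVGE  r4←0xcd
6: ✓ MOVGE  r1←0x88

VAL = 0x88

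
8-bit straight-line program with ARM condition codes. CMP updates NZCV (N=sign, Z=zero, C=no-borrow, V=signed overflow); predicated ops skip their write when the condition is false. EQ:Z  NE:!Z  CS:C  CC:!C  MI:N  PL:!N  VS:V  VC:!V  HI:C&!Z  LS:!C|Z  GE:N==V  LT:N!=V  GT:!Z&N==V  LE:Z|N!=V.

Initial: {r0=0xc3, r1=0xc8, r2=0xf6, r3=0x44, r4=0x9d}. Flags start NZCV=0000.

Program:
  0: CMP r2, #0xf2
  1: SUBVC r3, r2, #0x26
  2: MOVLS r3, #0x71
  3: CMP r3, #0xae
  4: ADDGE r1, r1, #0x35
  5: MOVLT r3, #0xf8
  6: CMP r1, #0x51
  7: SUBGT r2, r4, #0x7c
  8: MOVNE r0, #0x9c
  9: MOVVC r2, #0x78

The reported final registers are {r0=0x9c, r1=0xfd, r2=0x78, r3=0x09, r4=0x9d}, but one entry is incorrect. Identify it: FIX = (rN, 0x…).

FIX = (r3, 0xd0)

[0] flags=0010 → (cmp)
[1] flags=0010 VC?T → r3=0xd0
[2] flags=0010 LS?F → skip
[3] flags=0010 → (cmp)
[4] flags=0010 GE?T → r1=0xfd
[5] flags=0010 LT?F → skip
[6] flags=1010 → (cmp)
[7] flags=1010 GT?F → skip
[8] flags=1010 NE?T → r0=0x9c
[9] flags=1010 VC?T → r2=0x78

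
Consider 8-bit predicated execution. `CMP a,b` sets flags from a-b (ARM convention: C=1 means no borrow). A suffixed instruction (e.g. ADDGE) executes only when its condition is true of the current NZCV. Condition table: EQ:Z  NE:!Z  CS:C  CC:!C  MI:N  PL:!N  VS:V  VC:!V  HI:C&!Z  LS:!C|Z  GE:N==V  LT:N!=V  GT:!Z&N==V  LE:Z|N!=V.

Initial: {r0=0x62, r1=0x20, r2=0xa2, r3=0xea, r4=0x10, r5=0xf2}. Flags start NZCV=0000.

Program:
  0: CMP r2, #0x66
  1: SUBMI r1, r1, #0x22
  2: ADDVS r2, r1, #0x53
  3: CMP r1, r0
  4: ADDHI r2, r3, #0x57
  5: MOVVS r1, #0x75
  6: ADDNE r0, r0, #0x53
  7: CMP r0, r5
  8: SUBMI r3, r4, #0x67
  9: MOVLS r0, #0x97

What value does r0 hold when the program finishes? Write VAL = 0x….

VAL = 0x97

[0] flags=0011 → (cmp)
[1] flags=0011 MI?F → skip
[2] flags=0011 VS?T → r2=0x73
[3] flags=1000 → (cmp)
[4] flags=1000 HI?F → skip
[5] flags=1000 VS?F → skip
[6] flags=1000 NE?T → r0=0xb5
[7] flags=1000 → (cmp)
[8] flags=1000 MI?T → r3=0xa9
[9] flags=1000 LS?T → r0=0x97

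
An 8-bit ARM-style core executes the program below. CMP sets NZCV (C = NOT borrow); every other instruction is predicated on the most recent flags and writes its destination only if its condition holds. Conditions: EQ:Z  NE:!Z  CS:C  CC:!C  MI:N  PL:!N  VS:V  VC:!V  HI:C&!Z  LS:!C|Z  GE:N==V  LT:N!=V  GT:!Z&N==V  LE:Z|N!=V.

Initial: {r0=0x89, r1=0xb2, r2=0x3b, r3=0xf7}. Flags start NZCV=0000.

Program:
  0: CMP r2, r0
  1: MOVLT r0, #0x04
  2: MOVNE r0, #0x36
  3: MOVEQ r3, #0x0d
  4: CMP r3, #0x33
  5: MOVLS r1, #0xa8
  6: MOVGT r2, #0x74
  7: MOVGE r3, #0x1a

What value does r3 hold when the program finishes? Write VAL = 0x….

[0] flags=1001 → (cmp)
[1] flags=1001 LT?F → skip
[2] flags=1001 NE?T → r0=0x36
[3] flags=1001 EQ?F → skip
[4] flags=1010 → (cmp)
[5] flags=1010 LS?F → skip
[6] flags=1010 GT?F → skip
[7] flags=1010 GE?F → skip

VAL = 0xf7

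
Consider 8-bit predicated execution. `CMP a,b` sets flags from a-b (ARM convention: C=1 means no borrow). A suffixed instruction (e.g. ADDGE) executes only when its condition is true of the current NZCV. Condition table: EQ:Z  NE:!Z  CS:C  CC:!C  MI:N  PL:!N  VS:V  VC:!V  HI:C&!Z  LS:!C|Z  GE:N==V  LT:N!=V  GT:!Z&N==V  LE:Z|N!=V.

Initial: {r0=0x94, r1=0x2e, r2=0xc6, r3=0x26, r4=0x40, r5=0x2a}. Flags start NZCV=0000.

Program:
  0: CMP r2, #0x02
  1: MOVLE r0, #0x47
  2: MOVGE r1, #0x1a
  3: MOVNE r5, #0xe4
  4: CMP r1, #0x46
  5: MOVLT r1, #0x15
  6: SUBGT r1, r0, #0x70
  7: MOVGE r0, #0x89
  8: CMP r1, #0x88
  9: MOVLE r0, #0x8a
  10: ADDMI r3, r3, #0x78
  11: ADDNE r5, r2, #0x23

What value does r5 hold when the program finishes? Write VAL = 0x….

0: ✓ CMP  NZCV=1010
1: ✓ MOVLE  r0←0x47
2: · MOVGE
3: ✓ MOVNE  r5←0xe4
4: ✓ CMP  NZCV=1000
5: ✓ MOVLT  r1←0x15
6: · SUBGT
7: · MOVGE
8: ✓ CMP  NZCV=1001
9: · MOVLE
10: ✓ ADDMI  r3←0x9e
11: ✓ ADDNE  r5←0xe9

VAL = 0xe9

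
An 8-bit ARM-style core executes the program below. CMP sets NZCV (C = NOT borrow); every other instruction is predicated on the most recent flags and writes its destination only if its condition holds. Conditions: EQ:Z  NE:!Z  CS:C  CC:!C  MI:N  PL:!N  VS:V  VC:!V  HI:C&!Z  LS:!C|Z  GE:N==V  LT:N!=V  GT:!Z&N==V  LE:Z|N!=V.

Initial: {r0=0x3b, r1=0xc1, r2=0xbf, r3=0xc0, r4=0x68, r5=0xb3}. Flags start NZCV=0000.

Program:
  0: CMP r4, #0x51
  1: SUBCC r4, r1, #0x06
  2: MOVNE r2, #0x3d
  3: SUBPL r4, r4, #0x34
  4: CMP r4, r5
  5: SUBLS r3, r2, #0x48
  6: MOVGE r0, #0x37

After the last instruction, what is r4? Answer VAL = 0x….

VAL = 0x34

[0] flags=0010 → (cmp)
[1] flags=0010 CC?F → skip
[2] flags=0010 NE?T → r2=0x3d
[3] flags=0010 PL?T → r4=0x34
[4] flags=1001 → (cmp)
[5] flags=1001 LS?T → r3=0xf5
[6] flags=1001 GE?T → r0=0x37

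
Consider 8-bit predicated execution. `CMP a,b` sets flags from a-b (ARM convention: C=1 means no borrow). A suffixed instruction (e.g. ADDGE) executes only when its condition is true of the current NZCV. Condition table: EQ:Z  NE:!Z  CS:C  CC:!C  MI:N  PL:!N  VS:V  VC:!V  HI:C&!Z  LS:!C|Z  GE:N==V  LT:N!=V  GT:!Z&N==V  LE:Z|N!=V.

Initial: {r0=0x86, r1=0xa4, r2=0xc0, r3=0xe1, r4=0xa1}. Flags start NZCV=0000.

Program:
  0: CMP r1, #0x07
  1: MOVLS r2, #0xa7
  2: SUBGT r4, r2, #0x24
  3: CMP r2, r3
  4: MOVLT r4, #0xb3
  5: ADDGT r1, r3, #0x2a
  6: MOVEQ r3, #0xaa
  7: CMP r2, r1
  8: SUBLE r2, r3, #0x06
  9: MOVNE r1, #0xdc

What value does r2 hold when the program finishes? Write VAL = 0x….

0: ✓ CMP  NZCV=1010
1: · MOVLS
2: · SUBGT
3: ✓ CMP  NZCV=1000
4: ✓ MOVLT  r4←0xb3
5: · ADDGT
6: · MOVEQ
7: ✓ CMP  NZCV=0010
8: · SUBLE
9: ✓ MOVNE  r1←0xdc

VAL = 0xc0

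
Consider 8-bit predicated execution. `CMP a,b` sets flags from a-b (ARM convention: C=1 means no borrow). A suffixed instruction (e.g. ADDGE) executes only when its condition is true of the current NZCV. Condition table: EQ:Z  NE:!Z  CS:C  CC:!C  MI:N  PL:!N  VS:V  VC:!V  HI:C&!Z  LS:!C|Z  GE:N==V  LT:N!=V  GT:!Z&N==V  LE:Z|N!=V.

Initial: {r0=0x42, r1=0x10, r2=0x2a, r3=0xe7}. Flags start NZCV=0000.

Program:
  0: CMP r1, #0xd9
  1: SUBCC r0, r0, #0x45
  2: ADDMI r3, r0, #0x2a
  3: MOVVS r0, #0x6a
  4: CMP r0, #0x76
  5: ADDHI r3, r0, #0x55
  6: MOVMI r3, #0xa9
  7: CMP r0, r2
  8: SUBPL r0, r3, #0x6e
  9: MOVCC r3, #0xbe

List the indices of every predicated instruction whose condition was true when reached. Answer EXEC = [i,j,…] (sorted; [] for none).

[0] flags=0000 → (cmp)
[1] flags=0000 CC?T → r0=0xfd
[2] flags=0000 MI?F → skip
[3] flags=0000 VS?F → skip
[4] flags=1010 → (cmp)
[5] flags=1010 HI?T → r3=0x52
[6] flags=1010 MI?T → r3=0xa9
[7] flags=1010 → (cmp)
[8] flags=1010 PL?F → skip
[9] flags=1010 CC?F → skip

EXEC = [1,5,6]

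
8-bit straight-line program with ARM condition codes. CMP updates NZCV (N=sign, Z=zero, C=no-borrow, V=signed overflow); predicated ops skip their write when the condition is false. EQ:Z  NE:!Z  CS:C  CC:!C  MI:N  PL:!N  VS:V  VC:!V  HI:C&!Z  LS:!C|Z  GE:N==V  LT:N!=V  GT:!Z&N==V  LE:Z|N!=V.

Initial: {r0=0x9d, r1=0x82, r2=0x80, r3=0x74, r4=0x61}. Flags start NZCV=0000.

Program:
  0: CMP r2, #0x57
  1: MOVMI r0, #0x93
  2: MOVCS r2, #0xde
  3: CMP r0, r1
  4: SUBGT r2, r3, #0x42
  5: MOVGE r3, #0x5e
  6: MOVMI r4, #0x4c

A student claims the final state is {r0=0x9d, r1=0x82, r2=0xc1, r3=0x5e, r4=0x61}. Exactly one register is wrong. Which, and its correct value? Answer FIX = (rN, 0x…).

FIX = (r2, 0x32)

[0] flags=0011 → (cmp)
[1] flags=0011 MI?F → skip
[2] flags=0011 CS?T → r2=0xde
[3] flags=0010 → (cmp)
[4] flags=0010 GT?T → r2=0x32
[5] flags=0010 GE?T → r3=0x5e
[6] flags=0010 MI?F → skip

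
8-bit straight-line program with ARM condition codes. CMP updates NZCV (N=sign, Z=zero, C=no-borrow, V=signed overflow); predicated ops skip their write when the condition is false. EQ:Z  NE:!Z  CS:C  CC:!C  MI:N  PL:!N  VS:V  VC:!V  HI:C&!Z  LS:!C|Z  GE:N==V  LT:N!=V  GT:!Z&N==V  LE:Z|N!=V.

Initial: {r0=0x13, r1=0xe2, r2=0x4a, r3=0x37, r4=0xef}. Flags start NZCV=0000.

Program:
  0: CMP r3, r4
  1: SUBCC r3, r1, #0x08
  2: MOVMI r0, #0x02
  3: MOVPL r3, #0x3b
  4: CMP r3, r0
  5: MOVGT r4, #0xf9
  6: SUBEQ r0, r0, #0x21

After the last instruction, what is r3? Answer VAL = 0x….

[0] flags=0000 → (cmp)
[1] flags=0000 CC?T → r3=0xda
[2] flags=0000 MI?F → skip
[3] flags=0000 PL?T → r3=0x3b
[4] flags=0010 → (cmp)
[5] flags=0010 GT?T → r4=0xf9
[6] flags=0010 EQ?F → skip

VAL = 0x3b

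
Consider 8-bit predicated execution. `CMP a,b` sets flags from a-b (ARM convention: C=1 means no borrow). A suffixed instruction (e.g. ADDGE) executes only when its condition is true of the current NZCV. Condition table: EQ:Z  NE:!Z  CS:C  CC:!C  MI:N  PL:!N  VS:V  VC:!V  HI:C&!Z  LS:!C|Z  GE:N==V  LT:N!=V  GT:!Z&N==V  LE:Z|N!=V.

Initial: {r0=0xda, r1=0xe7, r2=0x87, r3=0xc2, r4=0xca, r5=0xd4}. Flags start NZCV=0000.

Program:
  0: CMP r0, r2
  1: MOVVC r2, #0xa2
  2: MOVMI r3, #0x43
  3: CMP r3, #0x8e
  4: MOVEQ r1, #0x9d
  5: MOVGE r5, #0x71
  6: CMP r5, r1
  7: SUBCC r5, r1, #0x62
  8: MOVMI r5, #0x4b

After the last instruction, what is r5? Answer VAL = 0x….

VAL = 0x4b

[0] flags=0010 → (cmp)
[1] flags=0010 VC?T → r2=0xa2
[2] flags=0010 MI?F → skip
[3] flags=0010 → (cmp)
[4] flags=0010 EQ?F → skip
[5] flags=0010 GE?T → r5=0x71
[6] flags=1001 → (cmp)
[7] flags=1001 CC?T → r5=0x85
[8] flags=1001 MI?T → r5=0x4b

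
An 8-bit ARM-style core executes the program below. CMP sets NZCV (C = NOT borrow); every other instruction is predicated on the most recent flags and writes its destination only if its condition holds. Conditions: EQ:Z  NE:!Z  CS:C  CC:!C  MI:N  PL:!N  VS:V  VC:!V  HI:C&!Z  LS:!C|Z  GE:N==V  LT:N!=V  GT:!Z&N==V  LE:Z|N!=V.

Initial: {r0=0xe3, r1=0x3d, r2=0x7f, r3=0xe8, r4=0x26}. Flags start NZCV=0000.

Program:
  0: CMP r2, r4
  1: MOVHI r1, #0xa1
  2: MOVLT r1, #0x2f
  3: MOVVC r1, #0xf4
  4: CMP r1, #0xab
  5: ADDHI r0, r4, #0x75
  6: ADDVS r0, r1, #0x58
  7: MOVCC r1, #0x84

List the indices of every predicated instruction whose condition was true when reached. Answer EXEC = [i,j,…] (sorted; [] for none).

0: ✓ CMP  NZCV=0010
1: ✓ MOVHI  r1←0xa1
2: · MOVLT
3: ✓ MOVVC  r1←0xf4
4: ✓ CMP  NZCV=0010
5: ✓ ADDHI  r0←0x9b
6: · ADDVS
7: · MOVCC

EXEC = [1,3,5]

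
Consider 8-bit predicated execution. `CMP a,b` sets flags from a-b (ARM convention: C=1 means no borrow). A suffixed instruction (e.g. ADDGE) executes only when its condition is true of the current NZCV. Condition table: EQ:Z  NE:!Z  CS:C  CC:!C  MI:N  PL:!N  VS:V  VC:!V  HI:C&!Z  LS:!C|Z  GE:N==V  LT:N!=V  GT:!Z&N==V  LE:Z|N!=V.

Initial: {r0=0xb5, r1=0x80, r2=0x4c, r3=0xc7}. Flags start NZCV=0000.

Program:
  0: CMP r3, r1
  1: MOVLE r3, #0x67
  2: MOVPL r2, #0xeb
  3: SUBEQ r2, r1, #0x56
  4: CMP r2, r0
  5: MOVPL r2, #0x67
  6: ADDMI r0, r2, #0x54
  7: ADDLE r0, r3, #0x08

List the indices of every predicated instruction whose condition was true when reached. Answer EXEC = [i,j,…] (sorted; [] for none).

[0] flags=0010 → (cmp)
[1] flags=0010 LE?F → skip
[2] flags=0010 PL?T → r2=0xeb
[3] flags=0010 EQ?F → skip
[4] flags=0010 → (cmp)
[5] flags=0010 PL?T → r2=0x67
[6] flags=0010 MI?F → skip
[7] flags=0010 LE?F → skip

EXEC = [2,5]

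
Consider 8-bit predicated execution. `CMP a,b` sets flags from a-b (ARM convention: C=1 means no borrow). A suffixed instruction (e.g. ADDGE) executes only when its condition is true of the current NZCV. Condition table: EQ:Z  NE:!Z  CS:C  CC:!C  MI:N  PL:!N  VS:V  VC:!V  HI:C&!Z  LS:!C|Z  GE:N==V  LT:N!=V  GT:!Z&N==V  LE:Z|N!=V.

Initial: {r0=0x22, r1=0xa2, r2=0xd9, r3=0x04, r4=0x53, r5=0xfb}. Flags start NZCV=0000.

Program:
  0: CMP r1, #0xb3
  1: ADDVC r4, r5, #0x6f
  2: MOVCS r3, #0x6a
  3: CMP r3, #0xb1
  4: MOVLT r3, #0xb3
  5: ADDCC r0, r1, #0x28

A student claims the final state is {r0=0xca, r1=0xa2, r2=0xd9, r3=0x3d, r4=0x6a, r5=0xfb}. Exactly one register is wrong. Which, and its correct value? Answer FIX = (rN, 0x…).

[0] flags=1000 → (cmp)
[1] flags=1000 VC?T → r4=0x6a
[2] flags=1000 CS?F → skip
[3] flags=0000 → (cmp)
[4] flags=0000 LT?F → skip
[5] flags=0000 CC?T → r0=0xca

FIX = (r3, 0x04)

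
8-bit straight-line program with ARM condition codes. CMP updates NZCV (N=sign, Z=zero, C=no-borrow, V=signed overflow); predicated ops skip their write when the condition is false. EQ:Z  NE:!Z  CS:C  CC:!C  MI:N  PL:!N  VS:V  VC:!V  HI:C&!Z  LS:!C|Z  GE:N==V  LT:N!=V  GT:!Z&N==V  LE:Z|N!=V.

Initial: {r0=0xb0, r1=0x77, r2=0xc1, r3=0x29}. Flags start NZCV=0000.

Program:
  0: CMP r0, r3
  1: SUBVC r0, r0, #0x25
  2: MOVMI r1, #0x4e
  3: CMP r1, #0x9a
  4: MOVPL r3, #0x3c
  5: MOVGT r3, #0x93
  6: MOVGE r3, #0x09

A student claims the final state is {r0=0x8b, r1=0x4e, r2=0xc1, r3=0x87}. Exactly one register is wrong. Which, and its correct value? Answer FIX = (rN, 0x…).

FIX = (r3, 0x09)

0: ✓ CMP  NZCV=1010
1: ✓ SUBVC  r0←0x8b
2: ✓ MOVMI  r1←0x4e
3: ✓ CMP  NZCV=1001
4: · MOVPL
5: ✓ MOVGT  r3←0x93
6: ✓ MOVGE  r3←0x09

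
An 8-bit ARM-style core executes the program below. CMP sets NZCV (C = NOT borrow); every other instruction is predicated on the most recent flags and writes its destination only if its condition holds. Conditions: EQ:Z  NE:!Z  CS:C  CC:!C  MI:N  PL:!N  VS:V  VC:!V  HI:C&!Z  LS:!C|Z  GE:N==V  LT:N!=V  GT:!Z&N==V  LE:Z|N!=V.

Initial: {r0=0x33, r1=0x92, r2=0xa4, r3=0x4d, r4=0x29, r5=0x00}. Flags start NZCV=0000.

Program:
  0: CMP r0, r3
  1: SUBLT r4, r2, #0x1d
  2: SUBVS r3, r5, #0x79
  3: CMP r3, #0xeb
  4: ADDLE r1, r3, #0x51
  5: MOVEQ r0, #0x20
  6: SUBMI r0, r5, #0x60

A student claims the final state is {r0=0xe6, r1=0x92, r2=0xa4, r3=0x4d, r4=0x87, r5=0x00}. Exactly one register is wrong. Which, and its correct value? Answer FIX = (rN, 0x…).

[0] flags=1000 → (cmp)
[1] flags=1000 LT?T → r4=0x87
[2] flags=1000 VS?F → skip
[3] flags=0000 → (cmp)
[4] flags=0000 LE?F → skip
[5] flags=0000 EQ?F → skip
[6] flags=0000 MI?F → skip

FIX = (r0, 0x33)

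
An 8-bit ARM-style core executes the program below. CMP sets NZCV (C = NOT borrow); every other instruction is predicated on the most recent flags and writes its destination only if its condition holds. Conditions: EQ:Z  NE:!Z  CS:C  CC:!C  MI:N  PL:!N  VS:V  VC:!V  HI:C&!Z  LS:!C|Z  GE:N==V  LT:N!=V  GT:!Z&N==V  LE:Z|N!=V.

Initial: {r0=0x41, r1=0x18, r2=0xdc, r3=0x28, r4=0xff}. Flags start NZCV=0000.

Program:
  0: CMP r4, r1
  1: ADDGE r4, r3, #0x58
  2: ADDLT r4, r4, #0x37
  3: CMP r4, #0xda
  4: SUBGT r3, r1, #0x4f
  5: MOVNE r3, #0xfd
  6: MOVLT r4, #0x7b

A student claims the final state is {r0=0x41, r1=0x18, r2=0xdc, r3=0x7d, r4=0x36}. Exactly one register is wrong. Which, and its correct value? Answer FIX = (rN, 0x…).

FIX = (r3, 0xfd)

[0] flags=1010 → (cmp)
[1] flags=1010 GE?F → skip
[2] flags=1010 LT?T → r4=0x36
[3] flags=0000 → (cmp)
[4] flags=0000 GT?T → r3=0xc9
[5] flags=0000 NE?T → r3=0xfd
[6] flags=0000 LT?F → skip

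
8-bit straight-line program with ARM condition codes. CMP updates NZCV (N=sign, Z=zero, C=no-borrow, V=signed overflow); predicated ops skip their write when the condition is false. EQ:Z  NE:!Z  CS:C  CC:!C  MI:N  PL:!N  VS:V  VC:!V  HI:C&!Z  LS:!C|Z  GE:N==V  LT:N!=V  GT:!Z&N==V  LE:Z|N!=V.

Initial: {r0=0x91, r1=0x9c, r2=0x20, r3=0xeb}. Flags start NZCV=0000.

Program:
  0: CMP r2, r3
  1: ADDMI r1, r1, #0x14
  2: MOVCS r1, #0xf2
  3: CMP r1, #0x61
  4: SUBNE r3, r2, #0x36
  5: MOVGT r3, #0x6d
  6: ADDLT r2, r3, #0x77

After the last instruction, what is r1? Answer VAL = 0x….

VAL = 0x9c

[0] flags=0000 → (cmp)
[1] flags=0000 MI?F → skip
[2] flags=0000 CS?F → skip
[3] flags=0011 → (cmp)
[4] flags=0011 NE?T → r3=0xea
[5] flags=0011 GT?F → skip
[6] flags=0011 LT?T → r2=0x61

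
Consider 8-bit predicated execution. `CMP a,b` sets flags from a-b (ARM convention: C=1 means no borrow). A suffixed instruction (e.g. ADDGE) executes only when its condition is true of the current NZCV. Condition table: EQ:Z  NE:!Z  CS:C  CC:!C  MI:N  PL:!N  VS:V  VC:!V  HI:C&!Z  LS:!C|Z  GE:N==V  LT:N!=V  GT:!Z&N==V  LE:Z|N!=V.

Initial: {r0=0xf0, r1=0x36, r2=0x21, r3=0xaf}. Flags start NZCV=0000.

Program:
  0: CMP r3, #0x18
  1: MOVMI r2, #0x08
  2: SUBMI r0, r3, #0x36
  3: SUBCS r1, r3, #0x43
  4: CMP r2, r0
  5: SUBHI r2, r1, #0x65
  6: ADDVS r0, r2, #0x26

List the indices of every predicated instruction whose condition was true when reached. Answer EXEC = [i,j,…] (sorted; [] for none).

0: ✓ CMP  NZCV=1010
1: ✓ MOVMI  r2←0x08
2: ✓ SUBMI  r0←0x79
3: ✓ SUBCS  r1←0x6c
4: ✓ CMP  NZCV=1000
5: · SUBHI
6: · ADDVS

EXEC = [1,2,3]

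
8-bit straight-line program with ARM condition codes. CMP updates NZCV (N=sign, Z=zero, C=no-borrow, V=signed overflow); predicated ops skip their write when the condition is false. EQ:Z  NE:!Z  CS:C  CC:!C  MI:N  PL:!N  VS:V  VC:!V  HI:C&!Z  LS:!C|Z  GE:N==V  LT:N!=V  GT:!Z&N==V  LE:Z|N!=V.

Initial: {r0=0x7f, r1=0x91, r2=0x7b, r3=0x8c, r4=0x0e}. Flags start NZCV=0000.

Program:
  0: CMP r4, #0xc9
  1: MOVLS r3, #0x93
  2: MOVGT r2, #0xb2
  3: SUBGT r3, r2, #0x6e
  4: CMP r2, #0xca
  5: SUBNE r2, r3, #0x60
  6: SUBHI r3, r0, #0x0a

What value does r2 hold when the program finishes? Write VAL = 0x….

VAL = 0xe4

[0] flags=0000 → (cmp)
[1] flags=0000 LS?T → r3=0x93
[2] flags=0000 GT?T → r2=0xb2
[3] flags=0000 GT?T → r3=0x44
[4] flags=1000 → (cmp)
[5] flags=1000 NE?T → r2=0xe4
[6] flags=1000 HI?F → skip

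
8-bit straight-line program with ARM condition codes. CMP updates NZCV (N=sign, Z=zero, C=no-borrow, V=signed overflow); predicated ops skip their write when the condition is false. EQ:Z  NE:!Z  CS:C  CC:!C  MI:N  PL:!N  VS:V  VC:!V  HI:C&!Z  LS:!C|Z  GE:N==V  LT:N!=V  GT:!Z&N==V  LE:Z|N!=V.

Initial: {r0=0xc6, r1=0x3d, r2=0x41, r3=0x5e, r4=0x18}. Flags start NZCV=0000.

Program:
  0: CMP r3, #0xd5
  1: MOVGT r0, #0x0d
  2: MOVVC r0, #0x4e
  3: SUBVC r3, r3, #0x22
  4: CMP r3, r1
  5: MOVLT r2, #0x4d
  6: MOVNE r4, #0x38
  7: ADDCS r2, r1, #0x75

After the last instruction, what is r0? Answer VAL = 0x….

VAL = 0x0d

[0] flags=1001 → (cmp)
[1] flags=1001 GT?T → r0=0x0d
[2] flags=1001 VC?F → skip
[3] flags=1001 VC?F → skip
[4] flags=0010 → (cmp)
[5] flags=0010 LT?F → skip
[6] flags=0010 NE?T → r4=0x38
[7] flags=0010 CS?T → r2=0xb2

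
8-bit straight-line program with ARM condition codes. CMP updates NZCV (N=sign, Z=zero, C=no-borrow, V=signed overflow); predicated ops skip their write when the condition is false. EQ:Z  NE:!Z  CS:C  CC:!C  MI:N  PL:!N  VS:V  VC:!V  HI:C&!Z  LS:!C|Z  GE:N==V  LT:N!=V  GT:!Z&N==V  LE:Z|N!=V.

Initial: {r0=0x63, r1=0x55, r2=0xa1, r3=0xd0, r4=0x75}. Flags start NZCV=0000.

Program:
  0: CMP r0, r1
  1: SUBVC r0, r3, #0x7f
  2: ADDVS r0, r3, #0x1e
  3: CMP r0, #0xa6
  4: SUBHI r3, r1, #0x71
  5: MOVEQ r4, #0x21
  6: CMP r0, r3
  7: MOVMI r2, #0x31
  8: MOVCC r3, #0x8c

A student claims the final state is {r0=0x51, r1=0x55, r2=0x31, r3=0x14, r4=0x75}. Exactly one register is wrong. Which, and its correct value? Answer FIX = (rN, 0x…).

[0] flags=0010 → (cmp)
[1] flags=0010 VC?T → r0=0x51
[2] flags=0010 VS?F → skip
[3] flags=1001 → (cmp)
[4] flags=1001 HI?F → skip
[5] flags=1001 EQ?F → skip
[6] flags=1001 → (cmp)
[7] flags=1001 MI?T → r2=0x31
[8] flags=1001 CC?T → r3=0x8c

FIX = (r3, 0x8c)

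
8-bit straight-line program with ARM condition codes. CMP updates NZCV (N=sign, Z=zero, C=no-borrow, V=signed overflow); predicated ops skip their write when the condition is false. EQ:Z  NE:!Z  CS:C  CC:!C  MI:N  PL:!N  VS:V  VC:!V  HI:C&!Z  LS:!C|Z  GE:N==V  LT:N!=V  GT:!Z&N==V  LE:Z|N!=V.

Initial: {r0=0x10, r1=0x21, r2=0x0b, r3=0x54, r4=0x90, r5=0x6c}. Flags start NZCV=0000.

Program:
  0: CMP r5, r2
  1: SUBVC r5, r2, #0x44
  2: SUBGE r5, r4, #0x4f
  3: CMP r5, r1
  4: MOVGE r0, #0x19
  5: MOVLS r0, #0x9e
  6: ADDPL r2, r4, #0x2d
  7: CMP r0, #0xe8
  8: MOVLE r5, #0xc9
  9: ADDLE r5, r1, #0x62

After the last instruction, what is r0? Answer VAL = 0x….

[0] flags=0010 → (cmp)
[1] flags=0010 VC?T → r5=0xc7
[2] flags=0010 GE?T → r5=0x41
[3] flags=0010 → (cmp)
[4] flags=0010 GE?T → r0=0x19
[5] flags=0010 LS?F → skip
[6] flags=0010 PL?T → r2=0xbd
[7] flags=0000 → (cmp)
[8] flags=0000 LE?F → skip
[9] flags=0000 LE?F → skip

VAL = 0x19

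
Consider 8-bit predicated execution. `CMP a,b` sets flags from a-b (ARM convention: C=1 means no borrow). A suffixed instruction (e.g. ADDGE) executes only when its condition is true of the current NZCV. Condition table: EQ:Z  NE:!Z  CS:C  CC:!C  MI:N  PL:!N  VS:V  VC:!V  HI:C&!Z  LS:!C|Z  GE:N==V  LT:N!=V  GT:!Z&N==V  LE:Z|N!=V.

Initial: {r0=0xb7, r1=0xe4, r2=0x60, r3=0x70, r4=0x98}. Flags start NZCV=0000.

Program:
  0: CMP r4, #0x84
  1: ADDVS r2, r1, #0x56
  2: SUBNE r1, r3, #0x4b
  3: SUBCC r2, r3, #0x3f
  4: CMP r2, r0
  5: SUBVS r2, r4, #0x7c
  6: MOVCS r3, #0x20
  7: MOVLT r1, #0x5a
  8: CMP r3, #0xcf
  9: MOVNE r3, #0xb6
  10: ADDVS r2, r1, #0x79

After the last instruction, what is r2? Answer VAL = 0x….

VAL = 0x9e

[0] flags=0010 → (cmp)
[1] flags=0010 VS?F → skip
[2] flags=0010 NE?T → r1=0x25
[3] flags=0010 CC?F → skip
[4] flags=1001 → (cmp)
[5] flags=1001 VS?T → r2=0x1c
[6] flags=1001 CS?F → skip
[7] flags=1001 LT?F → skip
[8] flags=1001 → (cmp)
[9] flags=1001 NE?T → r3=0xb6
[10] flags=1001 VS?T → r2=0x9e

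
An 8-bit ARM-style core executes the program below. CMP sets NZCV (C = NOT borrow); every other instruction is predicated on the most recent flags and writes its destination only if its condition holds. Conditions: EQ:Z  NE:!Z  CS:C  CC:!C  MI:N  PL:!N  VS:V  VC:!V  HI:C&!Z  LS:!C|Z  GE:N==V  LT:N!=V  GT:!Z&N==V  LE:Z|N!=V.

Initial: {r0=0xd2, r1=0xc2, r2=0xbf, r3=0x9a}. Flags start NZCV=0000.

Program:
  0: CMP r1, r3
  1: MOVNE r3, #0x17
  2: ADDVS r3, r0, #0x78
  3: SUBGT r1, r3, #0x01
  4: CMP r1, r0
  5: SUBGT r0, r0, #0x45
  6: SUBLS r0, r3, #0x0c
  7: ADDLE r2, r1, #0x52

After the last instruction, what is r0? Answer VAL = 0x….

[0] flags=0010 → (cmp)
[1] flags=0010 NE?T → r3=0x17
[2] flags=0010 VS?F → skip
[3] flags=0010 GT?T → r1=0x16
[4] flags=0000 → (cmp)
[5] flags=0000 GT?T → r0=0x8d
[6] flags=0000 LS?T → r0=0x0b
[7] flags=0000 LE?F → skip

VAL = 0x0b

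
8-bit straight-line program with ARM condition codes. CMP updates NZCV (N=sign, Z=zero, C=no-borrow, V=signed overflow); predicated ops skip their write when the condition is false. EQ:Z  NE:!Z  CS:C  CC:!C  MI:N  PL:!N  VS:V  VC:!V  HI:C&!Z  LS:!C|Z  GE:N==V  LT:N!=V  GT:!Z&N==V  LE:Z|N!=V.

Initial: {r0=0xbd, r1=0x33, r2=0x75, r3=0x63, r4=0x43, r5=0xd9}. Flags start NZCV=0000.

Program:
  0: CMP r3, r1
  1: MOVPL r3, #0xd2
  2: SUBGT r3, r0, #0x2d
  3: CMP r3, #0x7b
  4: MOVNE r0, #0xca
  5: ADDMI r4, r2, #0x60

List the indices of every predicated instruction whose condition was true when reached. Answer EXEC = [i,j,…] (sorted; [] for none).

0: ✓ CMP  NZCV=0010
1: ✓ MOVPL  r3←0xd2
2: ✓ SUBGT  r3←0x90
3: ✓ CMP  NZCV=0011
4: ✓ MOVNE  r0←0xca
5: · ADDMI

EXEC = [1,2,4]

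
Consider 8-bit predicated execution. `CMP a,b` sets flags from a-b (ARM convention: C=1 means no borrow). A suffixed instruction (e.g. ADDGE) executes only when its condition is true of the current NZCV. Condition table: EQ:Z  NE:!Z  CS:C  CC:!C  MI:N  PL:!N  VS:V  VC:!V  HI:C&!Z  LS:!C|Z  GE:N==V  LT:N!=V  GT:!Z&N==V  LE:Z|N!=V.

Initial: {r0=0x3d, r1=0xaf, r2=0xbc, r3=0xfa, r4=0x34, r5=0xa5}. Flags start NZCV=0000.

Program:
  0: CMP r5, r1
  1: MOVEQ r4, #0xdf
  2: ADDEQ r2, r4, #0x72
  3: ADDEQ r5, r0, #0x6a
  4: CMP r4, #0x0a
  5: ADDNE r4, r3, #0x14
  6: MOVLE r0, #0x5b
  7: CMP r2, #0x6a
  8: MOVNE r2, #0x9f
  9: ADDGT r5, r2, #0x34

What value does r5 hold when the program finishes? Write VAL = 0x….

VAL = 0xa5

[0] flags=1000 → (cmp)
[1] flags=1000 EQ?F → skip
[2] flags=1000 EQ?F → skip
[3] flags=1000 EQ?F → skip
[4] flags=0010 → (cmp)
[5] flags=0010 NE?T → r4=0x0e
[6] flags=0010 LE?F → skip
[7] flags=0011 → (cmp)
[8] flags=0011 NE?T → r2=0x9f
[9] flags=0011 GT?F → skip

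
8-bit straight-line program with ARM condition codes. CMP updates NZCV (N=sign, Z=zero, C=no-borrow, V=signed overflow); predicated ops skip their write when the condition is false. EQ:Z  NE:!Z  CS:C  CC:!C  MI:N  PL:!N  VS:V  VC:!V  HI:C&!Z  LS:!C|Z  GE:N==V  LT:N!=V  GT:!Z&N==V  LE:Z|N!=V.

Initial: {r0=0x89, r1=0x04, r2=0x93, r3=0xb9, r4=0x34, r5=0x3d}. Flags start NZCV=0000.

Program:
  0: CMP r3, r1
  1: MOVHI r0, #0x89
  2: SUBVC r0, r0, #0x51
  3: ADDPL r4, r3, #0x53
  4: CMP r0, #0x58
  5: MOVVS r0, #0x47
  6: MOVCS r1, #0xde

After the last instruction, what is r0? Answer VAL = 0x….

[0] flags=1010 → (cmp)
[1] flags=1010 HI?T → r0=0x89
[2] flags=1010 VC?T → r0=0x38
[3] flags=1010 PL?F → skip
[4] flags=1000 → (cmp)
[5] flags=1000 VS?F → skip
[6] flags=1000 CS?F → skip

VAL = 0x38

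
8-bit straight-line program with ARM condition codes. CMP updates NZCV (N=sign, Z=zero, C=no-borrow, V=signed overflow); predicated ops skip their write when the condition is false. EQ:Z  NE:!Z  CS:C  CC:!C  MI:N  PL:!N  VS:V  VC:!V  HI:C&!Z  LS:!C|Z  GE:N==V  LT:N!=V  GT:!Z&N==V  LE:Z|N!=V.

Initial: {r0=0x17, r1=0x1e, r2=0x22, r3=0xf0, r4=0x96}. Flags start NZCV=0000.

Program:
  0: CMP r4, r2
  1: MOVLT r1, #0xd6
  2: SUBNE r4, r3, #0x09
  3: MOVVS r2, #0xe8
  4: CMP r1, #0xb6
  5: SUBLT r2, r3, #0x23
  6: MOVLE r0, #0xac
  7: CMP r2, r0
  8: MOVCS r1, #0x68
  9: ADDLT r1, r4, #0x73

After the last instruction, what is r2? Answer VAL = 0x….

VAL = 0xe8

[0] flags=0011 → (cmp)
[1] flags=0011 LT?T → r1=0xd6
[2] flags=0011 NE?T → r4=0xe7
[3] flags=0011 VS?T → r2=0xe8
[4] flags=0010 → (cmp)
[5] flags=0010 LT?F → skip
[6] flags=0010 LE?F → skip
[7] flags=1010 → (cmp)
[8] flags=1010 CS?T → r1=0x68
[9] flags=1010 LT?T → r1=0x5a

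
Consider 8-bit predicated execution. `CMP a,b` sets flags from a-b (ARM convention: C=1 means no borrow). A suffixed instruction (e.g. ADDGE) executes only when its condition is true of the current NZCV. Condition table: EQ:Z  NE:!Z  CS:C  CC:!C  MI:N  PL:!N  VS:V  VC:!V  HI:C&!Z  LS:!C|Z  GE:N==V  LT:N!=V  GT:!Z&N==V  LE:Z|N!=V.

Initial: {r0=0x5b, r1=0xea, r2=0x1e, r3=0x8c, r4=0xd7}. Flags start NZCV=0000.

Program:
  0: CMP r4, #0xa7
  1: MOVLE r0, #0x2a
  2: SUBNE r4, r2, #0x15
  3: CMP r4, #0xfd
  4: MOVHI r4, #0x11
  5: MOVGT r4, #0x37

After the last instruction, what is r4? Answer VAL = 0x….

[0] flags=0010 → (cmp)
[1] flags=0010 LE?F → skip
[2] flags=0010 NE?T → r4=0x09
[3] flags=0000 → (cmp)
[4] flags=0000 HI?F → skip
[5] flags=0000 GT?T → r4=0x37

VAL = 0x37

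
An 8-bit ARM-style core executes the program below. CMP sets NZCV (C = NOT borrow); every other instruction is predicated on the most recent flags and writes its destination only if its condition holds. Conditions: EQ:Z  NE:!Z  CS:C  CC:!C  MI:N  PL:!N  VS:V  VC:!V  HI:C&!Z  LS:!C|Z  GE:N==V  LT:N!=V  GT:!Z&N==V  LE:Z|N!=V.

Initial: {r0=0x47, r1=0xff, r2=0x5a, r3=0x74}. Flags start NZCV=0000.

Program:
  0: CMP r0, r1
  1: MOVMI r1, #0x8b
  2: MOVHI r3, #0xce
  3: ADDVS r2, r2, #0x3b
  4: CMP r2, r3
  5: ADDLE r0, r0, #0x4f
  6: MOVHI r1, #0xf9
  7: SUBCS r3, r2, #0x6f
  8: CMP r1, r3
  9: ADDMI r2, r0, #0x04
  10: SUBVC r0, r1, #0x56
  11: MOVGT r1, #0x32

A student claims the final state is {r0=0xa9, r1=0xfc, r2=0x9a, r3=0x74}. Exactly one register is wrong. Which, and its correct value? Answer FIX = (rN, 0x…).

FIX = (r1, 0xff)

[0] flags=0000 → (cmp)
[1] flags=0000 MI?F → skip
[2] flags=0000 HI?F → skip
[3] flags=0000 VS?F → skip
[4] flags=1000 → (cmp)
[5] flags=1000 LE?T → r0=0x96
[6] flags=1000 HI?F → skip
[7] flags=1000 CS?F → skip
[8] flags=1010 → (cmp)
[9] flags=1010 MI?T → r2=0x9a
[10] flags=1010 VC?T → r0=0xa9
[11] flags=1010 GT?F → skip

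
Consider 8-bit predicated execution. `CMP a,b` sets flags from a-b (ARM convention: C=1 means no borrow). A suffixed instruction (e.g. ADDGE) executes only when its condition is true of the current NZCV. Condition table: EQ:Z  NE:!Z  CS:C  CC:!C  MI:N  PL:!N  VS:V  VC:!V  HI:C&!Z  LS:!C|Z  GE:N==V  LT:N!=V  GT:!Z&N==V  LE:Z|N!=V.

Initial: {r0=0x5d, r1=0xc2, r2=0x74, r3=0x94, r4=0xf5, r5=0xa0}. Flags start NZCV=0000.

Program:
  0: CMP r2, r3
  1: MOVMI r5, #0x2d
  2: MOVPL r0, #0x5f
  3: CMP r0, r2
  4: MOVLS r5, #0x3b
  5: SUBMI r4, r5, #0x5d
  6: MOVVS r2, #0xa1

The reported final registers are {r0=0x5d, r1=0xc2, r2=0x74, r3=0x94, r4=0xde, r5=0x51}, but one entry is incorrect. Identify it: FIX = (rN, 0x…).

FIX = (r5, 0x3b)

0: ✓ CMP  NZCV=1001
1: ✓ MOVMI  r5←0x2d
2: · MOVPL
3: ✓ CMP  NZCV=1000
4: ✓ MOVLS  r5←0x3b
5: ✓ SUBMI  r4←0xde
6: · MOVVS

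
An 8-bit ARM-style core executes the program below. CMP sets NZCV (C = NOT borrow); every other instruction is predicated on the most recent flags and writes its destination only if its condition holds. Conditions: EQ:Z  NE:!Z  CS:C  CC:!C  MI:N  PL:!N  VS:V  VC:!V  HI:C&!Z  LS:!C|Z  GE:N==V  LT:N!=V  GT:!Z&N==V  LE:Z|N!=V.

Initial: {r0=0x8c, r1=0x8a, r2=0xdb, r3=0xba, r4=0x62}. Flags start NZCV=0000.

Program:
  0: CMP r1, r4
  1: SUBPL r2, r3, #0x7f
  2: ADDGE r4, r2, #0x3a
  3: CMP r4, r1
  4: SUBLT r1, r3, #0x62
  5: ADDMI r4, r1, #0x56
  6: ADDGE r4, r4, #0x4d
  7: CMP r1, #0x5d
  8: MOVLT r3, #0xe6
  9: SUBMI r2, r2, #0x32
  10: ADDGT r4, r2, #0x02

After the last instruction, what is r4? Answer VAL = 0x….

0: ✓ CMP  NZCV=0011
1: ✓ SUBPL  r2←0x3b
2: · ADDGE
3: ✓ CMP  NZCV=1001
4: · SUBLT
5: ✓ ADDMI  r4←0xe0
6: ✓ ADDGE  r4←0x2d
7: ✓ CMP  NZCV=0011
8: ✓ MOVLT  r3←0xe6
9: · SUBMI
10: · ADDGT

VAL = 0x2d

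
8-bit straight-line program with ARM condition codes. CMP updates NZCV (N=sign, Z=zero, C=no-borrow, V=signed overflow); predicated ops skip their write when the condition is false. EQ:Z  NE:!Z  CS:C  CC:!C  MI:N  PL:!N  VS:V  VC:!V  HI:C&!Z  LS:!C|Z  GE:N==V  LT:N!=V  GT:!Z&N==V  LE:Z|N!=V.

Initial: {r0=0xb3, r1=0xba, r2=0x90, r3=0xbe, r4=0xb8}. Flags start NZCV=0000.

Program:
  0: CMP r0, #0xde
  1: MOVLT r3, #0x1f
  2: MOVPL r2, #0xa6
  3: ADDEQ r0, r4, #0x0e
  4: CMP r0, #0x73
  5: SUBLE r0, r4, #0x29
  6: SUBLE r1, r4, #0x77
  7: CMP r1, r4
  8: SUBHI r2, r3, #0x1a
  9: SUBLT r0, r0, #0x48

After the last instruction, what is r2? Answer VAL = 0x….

[0] flags=1000 → (cmp)
[1] flags=1000 LT?T → r3=0x1f
[2] flags=1000 PL?F → skip
[3] flags=1000 EQ?F → skip
[4] flags=0011 → (cmp)
[5] flags=0011 LE?T → r0=0x8f
[6] flags=0011 LE?T → r1=0x41
[7] flags=1001 → (cmp)
[8] flags=1001 HI?F → skip
[9] flags=1001 LT?F → skip

VAL = 0x90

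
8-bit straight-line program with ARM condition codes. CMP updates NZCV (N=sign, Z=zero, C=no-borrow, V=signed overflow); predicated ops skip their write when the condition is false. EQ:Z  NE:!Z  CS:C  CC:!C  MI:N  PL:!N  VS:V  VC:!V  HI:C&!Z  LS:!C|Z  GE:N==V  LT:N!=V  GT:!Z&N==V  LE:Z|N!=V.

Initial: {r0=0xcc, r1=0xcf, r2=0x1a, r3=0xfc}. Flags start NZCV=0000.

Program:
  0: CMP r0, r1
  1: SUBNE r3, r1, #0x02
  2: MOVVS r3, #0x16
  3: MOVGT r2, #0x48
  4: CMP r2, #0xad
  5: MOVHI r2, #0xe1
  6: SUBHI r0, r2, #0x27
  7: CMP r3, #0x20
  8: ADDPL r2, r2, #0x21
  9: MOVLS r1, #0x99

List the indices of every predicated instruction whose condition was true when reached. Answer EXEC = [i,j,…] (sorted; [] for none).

EXEC = [1]

[0] flags=1000 → (cmp)
[1] flags=1000 NE?T → r3=0xcd
[2] flags=1000 VS?F → skip
[3] flags=1000 GT?F → skip
[4] flags=0000 → (cmp)
[5] flags=0000 HI?F → skip
[6] flags=0000 HI?F → skip
[7] flags=1010 → (cmp)
[8] flags=1010 PL?F → skip
[9] flags=1010 LS?F → skip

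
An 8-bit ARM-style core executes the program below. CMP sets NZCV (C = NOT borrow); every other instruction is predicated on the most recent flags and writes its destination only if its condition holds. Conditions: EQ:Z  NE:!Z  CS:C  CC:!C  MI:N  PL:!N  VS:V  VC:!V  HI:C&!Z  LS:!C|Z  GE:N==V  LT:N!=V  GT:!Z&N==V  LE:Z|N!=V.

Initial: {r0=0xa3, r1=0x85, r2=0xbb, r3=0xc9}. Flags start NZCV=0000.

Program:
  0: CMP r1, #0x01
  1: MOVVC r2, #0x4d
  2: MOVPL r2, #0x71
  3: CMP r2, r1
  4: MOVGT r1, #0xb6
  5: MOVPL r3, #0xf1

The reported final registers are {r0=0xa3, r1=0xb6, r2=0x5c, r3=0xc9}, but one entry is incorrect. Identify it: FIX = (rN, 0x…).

0: ✓ CMP  NZCV=1010
1: ✓ MOVVC  r2←0x4d
2: · MOVPL
3: ✓ CMP  NZCV=1001
4: ✓ MOVGT  r1←0xb6
5: · MOVPL

FIX = (r2, 0x4d)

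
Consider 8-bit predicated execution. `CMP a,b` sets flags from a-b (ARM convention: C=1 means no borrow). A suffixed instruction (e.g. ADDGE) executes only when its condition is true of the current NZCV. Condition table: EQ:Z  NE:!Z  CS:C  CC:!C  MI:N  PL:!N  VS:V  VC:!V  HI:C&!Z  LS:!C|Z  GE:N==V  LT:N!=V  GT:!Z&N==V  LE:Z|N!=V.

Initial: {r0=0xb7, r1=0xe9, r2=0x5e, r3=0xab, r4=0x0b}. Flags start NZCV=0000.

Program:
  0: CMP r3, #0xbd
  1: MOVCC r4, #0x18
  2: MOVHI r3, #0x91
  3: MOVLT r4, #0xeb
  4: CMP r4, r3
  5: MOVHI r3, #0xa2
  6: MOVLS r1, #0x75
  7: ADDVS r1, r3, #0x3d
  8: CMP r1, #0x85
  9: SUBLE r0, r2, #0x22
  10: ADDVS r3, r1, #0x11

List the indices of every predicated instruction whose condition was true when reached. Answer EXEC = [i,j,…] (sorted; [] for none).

EXEC = [1,3,5]

0: ✓ CMP  NZCV=1000
1: ✓ MOVCC  r4←0x18
2: · MOVHI
3: ✓ MOVLT  r4←0xeb
4: ✓ CMP  NZCV=0010
5: ✓ MOVHI  r3←0xa2
6: · MOVLS
7: · ADDVS
8: ✓ CMP  NZCV=0010
9: · SUBLE
10: · ADDVS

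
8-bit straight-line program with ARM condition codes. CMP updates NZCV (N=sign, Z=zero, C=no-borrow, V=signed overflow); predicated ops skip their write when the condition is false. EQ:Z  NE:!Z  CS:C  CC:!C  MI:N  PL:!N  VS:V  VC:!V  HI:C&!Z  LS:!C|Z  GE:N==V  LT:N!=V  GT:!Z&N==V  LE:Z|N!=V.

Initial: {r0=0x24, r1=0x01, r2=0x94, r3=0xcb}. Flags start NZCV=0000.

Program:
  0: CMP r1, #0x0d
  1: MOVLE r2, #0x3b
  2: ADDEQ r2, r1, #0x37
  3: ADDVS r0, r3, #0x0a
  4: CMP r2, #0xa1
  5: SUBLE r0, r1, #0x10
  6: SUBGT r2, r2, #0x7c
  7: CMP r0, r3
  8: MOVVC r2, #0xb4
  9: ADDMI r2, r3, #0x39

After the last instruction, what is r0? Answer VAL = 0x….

VAL = 0x24

[0] flags=1000 → (cmp)
[1] flags=1000 LE?T → r2=0x3b
[2] flags=1000 EQ?F → skip
[3] flags=1000 VS?F → skip
[4] flags=1001 → (cmp)
[5] flags=1001 LE?F → skip
[6] flags=1001 GT?T → r2=0xbf
[7] flags=0000 → (cmp)
[8] flags=0000 VC?T → r2=0xb4
[9] flags=0000 MI?F → skip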